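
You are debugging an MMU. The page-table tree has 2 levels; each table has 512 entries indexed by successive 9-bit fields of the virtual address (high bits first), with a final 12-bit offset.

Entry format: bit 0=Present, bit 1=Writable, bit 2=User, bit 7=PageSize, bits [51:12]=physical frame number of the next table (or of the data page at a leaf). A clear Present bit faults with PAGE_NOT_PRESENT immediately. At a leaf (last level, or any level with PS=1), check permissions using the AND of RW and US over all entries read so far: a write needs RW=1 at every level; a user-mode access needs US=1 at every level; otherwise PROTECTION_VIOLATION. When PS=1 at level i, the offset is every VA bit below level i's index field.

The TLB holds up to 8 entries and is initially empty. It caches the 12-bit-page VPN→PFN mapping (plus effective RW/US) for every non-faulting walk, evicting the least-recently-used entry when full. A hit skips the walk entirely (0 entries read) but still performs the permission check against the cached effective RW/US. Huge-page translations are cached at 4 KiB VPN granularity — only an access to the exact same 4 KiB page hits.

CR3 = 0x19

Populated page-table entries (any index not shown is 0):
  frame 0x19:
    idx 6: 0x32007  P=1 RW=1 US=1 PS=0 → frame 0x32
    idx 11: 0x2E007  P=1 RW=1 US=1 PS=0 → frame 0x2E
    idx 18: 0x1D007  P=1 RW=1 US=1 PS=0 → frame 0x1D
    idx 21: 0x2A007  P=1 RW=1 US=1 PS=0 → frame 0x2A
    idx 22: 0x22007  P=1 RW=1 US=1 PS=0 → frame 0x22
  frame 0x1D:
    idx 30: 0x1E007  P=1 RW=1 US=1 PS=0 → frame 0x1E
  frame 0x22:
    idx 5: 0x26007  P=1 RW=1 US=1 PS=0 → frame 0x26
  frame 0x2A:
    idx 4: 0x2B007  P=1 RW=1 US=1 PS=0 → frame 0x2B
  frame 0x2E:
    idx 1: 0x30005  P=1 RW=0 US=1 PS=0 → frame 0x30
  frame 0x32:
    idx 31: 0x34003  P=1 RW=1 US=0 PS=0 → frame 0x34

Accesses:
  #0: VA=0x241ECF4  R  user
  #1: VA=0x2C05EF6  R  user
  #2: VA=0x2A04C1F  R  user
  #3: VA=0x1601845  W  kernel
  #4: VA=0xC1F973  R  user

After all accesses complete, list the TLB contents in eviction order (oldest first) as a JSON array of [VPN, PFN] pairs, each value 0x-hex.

Per-access translation:
#0 VA=0x241ECF4 (r,user):
  L0 @0x19[18] → 0x1D007  P=1,RW=1,US=1,PS=0
  L1 @0x1D[30] → 0x1E007  P=1,RW=1,US=1,PS=0
  ✓ 0x1ECF4  — 2 lookups
#1 VA=0x2C05EF6 (r,user):
  L0 @0x19[22] → 0x22007  P=1,RW=1,US=1,PS=0
  L1 @0x22[5] → 0x26007  P=1,RW=1,US=1,PS=0
  ✓ 0x26EF6  — 2 lookups
#2 VA=0x2A04C1F (r,user):
  L0 @0x19[21] → 0x2A007  P=1,RW=1,US=1,PS=0
  L1 @0x2A[4] → 0x2B007  P=1,RW=1,US=1,PS=0
  ✓ 0x2BC1F  — 2 lookups
#3 VA=0x1601845 (w,kernel):
  L0 @0x19[11] → 0x2E007  P=1,RW=1,US=1,PS=0
  L1 @0x2E[1] → 0x30005  P=1,RW=0,US=1,PS=0
  → PROTECTION_VIOLATION  (2 entries read)
#4 VA=0xC1F973 (r,user):
  L0 @0x19[6] → 0x32007  P=1,RW=1,US=1,PS=0
  L1 @0x32[31] → 0x34003  P=1,RW=1,US=0,PS=0
  → PROTECTION_VIOLATION  (2 entries read)

TLB: [["0x241E", "0x1E"], ["0x2C05", "0x26"], ["0x2A04", "0x2B"]]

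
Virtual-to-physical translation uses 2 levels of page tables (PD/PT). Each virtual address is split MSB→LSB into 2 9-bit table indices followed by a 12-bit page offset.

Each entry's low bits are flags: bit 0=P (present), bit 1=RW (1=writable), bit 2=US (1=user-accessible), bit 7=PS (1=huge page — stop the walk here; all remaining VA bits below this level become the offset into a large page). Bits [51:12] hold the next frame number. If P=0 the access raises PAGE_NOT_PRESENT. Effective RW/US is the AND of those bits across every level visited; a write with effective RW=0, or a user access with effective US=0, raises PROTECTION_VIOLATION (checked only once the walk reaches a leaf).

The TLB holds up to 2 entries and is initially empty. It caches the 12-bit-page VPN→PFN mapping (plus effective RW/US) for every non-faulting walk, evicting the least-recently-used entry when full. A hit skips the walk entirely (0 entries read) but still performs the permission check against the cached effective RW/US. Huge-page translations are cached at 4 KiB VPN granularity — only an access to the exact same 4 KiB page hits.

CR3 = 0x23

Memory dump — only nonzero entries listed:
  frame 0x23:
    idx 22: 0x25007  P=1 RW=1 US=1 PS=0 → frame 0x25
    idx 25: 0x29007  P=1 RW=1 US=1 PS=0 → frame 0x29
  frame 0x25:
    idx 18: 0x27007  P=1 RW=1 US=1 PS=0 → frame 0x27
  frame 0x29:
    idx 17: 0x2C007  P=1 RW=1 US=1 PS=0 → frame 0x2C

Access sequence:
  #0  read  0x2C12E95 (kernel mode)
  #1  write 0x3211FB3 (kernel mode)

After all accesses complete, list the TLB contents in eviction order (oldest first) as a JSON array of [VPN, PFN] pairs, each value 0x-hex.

Walk each access:
#0 VA=0x2C12E95 (r,kernel):
  L0: frame=0x23 idx=22 entry=0x25007 [P=1 RW=1 US=1 PS=0]
  L1: frame=0x25 idx=18 entry=0x27007 [P=1 RW=1 US=1 PS=0]
  → PA=0x27E95  (2 entries read)
#1 VA=0x3211FB3 (w,kernel):
  L0: frame=0x23 idx=25 entry=0x29007 [P=1 RW=1 US=1 PS=0]
  L1: frame=0x29 idx=17 entry=0x2C007 [P=1 RW=1 US=1 PS=0]
  → PA=0x2CFB3  (2 entries read)

TLB: [["0x2C12", "0x27"], ["0x3211", "0x2C"]]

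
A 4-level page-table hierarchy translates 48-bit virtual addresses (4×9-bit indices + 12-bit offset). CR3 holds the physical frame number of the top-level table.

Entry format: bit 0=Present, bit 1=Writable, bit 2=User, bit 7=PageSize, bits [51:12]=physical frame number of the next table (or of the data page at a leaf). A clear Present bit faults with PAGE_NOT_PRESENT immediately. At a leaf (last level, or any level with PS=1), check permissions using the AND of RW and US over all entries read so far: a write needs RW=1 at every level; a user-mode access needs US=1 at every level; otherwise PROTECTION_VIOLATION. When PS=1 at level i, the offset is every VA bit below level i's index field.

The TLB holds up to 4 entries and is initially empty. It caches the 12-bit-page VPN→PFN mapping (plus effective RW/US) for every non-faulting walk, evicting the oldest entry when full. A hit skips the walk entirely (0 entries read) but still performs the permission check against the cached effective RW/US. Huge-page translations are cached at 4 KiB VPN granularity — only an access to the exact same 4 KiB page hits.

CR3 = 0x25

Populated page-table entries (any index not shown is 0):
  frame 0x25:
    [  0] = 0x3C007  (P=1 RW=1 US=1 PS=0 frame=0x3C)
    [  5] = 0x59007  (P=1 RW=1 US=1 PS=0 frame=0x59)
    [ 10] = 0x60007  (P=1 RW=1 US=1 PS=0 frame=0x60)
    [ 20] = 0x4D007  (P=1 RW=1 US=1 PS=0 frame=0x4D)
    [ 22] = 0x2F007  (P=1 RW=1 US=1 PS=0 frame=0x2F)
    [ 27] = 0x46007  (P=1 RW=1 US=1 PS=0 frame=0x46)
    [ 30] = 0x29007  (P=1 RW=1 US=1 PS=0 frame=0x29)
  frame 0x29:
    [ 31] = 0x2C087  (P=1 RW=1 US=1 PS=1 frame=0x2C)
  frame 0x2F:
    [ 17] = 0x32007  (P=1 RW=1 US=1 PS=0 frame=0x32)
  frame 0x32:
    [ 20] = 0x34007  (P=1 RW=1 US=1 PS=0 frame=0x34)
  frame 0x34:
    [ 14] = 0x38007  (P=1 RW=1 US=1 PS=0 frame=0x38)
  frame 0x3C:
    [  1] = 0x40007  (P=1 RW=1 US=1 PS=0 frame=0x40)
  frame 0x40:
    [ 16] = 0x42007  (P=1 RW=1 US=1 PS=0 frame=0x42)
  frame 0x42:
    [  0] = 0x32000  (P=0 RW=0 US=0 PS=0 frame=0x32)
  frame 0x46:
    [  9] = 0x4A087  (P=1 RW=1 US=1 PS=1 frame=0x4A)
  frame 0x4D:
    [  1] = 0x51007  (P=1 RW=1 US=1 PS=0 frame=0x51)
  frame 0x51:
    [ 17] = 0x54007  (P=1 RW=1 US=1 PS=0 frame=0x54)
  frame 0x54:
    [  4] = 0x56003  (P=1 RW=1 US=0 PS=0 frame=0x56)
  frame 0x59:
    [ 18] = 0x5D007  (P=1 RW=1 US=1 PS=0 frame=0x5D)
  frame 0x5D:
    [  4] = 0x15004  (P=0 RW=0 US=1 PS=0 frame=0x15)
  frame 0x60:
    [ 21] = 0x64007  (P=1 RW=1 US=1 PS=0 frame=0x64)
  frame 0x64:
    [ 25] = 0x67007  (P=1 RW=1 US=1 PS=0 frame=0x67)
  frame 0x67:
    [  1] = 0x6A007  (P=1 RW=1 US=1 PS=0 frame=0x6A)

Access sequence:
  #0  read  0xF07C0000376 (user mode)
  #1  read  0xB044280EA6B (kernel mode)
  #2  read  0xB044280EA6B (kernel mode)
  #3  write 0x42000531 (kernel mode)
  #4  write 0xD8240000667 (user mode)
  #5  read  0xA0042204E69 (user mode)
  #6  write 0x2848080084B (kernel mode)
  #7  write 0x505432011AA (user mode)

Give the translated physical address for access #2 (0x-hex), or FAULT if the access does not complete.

Per-access translation:
#0 VA=0xF07C0000376 (r,user):
  L0 @0x25[30] → 0x29007  P=1,RW=1,US=1,PS=0
  L1 @0x29[31] → 0x2C087  P=1,RW=1,US=1,PS=1
  ⇒ phys 0x2C376 (huge @L1)  [2 reads]
#1 VA=0xB044280EA6B (r,kernel):
  L0 @0x25[22] → 0x2F007  P=1,RW=1,US=1,PS=0
  L1 @0x2F[17] → 0x32007  P=1,RW=1,US=1,PS=0
  L2 @0x32[20] → 0x34007  P=1,RW=1,US=1,PS=0
  L3 @0x34[14] → 0x38007  P=1,RW=1,US=1,PS=0
  ⇒ phys 0x38A6B  [4 reads]
#2 VA=0xB044280EA6B (r,kernel):
  TLB hit vpn=0xB044280E → PA=0x38A6B
#3 VA=0x42000531 (w,kernel):
  L0 @0x25[0] → 0x3C007  P=1,RW=1,US=1,PS=0
  L1 @0x3C[1] → 0x40007  P=1,RW=1,US=1,PS=0
  L2 @0x40[16] → 0x42007  P=1,RW=1,US=1,PS=0
  L3 @0x42[0] → 0x32000  P=0,RW=0,US=0,PS=0
  ⇒ fault: PAGE_NOT_PRESENT  — 4 lookups
#4 VA=0xD8240000667 (w,user):
  L0 @0x25[27] → 0x46007  P=1,RW=1,US=1,PS=0
  L1 @0x46[9] → 0x4A087  P=1,RW=1,US=1,PS=1
  ⇒ phys 0x4A667 (huge @L1)  [2 reads]
#5 VA=0xA0042204E69 (r,user):
  L0 @0x25[20] → 0x4D007  P=1,RW=1,US=1,PS=0
  L1 @0x4D[1] → 0x51007  P=1,RW=1,US=1,PS=0
  L2 @0x51[17] → 0x54007  P=1,RW=1,US=1,PS=0
  L3 @0x54[4] → 0x56003  P=1,RW=1,US=0,PS=0
  ⇒ fault: PROTECTION_VIOLATION  — 4 lookups
#6 VA=0x2848080084B (w,kernel):
  L0 @0x25[5] → 0x59007  P=1,RW=1,US=1,PS=0
  L1 @0x59[18] → 0x5D007  P=1,RW=1,US=1,PS=0
  L2 @0x5D[4] → 0x15004  P=0,RW=0,US=1,PS=0
  ⇒ fault: PAGE_NOT_PRESENT  — 3 lookups
#7 VA=0x505432011AA (w,user):
  L0 @0x25[10] → 0x60007  P=1,RW=1,US=1,PS=0
  L1 @0x60[21] → 0x64007  P=1,RW=1,US=1,PS=0
  L2 @0x64[25] → 0x67007  P=1,RW=1,US=1,PS=0
  L3 @0x67[1] → 0x6A007  P=1,RW=1,US=1,PS=0
  ⇒ phys 0x6A1AA  [4 reads]

Access #2 PA: 0x38A6B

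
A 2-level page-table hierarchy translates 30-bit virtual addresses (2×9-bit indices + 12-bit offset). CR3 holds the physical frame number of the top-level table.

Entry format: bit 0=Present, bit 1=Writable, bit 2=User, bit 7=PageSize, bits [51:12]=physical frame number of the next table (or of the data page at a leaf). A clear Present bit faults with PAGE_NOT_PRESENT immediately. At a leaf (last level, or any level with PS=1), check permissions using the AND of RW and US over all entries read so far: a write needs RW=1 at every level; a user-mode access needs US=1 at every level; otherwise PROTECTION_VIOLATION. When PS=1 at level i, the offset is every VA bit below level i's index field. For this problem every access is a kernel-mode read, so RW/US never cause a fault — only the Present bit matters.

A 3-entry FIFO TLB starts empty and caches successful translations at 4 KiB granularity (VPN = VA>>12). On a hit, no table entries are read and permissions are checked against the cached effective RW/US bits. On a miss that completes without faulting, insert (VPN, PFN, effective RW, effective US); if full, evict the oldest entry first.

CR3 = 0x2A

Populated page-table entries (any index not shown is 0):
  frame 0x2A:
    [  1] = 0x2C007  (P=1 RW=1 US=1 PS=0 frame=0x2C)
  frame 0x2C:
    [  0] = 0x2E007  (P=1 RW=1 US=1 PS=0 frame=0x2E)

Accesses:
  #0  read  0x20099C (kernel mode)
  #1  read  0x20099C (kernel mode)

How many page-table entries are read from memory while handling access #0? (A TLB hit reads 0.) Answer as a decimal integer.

Per-access translation:
#0 VA=0x20099C (r,kernel):
  lvl0: tbl 0x2A, slot 1 ⇒ 0x2C007 (P1/RW1/US1/PS0)
  lvl1: tbl 0x2C, slot 0 ⇒ 0x2E007 (P1/RW1/US1/PS0)
  → PA=0x2E99C  (2 entries read)
#1 VA=0x20099C (r,kernel):
  TLB hit vpn=0x200 → PA=0x2E99C

Entries read for #0: 2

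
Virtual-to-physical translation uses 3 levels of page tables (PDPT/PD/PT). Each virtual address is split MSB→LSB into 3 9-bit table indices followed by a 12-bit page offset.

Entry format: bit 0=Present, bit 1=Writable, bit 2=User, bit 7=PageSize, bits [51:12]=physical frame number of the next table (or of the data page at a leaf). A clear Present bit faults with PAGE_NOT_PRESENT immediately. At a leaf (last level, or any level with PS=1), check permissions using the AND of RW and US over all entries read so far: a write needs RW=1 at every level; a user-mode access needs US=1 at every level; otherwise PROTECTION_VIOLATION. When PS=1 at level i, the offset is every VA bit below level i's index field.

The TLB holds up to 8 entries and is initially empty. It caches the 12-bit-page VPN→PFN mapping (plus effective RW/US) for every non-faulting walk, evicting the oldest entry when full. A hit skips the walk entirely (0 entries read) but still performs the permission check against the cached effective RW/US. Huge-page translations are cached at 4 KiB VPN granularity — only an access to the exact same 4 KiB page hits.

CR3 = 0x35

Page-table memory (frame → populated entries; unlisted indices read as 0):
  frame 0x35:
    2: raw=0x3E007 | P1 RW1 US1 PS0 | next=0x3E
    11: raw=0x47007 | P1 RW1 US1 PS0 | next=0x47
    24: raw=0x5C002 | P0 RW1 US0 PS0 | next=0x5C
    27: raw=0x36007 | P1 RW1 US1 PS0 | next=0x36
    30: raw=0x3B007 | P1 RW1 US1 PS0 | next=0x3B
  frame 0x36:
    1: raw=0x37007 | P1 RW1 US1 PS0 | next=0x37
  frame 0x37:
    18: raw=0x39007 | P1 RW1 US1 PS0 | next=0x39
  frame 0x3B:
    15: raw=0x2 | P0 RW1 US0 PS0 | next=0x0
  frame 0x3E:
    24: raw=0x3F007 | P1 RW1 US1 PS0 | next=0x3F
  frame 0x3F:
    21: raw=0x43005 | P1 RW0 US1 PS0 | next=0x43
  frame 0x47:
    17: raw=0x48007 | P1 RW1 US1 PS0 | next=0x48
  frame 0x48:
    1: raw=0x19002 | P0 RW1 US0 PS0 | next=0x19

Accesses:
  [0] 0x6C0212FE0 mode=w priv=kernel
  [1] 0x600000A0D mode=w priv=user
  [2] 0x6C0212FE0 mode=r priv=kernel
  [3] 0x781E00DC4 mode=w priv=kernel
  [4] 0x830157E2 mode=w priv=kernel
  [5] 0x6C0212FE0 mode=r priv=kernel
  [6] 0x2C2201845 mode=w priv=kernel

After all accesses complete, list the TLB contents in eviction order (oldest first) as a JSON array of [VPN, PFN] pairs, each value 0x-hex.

Per-access translation:
#0 VA=0x6C0212FE0 (w,kernel):
  [0] read 0x35 idx=27: raw=0x36007 flags P=1 W=1 U=1 S=0
  [1] read 0x36 idx=1: raw=0x37007 flags P=1 W=1 U=1 S=0
  [2] read 0x37 idx=18: raw=0x39007 flags P=1 W=1 U=1 S=0
  ⇒ phys 0x39FE0  [3 reads]
#1 VA=0x600000A0D (w,user):
  [0] read 0x35 idx=24: raw=0x5C002 flags P=0 W=1 U=0 S=0
  ✗ PAGE_NOT_PRESENT  [1 reads]
#2 VA=0x6C0212FE0 (r,kernel):
  TLB hit vpn=0x6C0212 → PA=0x39FE0
#3 VA=0x781E00DC4 (w,kernel):
  [0] read 0x35 idx=30: raw=0x3B007 flags P=1 W=1 U=1 S=0
  [1] read 0x3B idx=15: raw=0x2 flags P=0 W=1 U=0 S=0
  ✗ PAGE_NOT_PRESENT  [2 reads]
#4 VA=0x830157E2 (w,kernel):
  [0] read 0x35 idx=2: raw=0x3E007 flags P=1 W=1 U=1 S=0
  [1] read 0x3E idx=24: raw=0x3F007 flags P=1 W=1 U=1 S=0
  [2] read 0x3F idx=21: raw=0x43005 flags P=1 W=0 U=1 S=0
  ✗ PROTECTION_VIOLATION  [3 reads]
#5 VA=0x6C0212FE0 (r,kernel):
  TLB hit vpn=0x6C0212 → PA=0x39FE0
#6 VA=0x2C2201845 (w,kernel):
  [0] read 0x35 idx=11: raw=0x47007 flags P=1 W=1 U=1 S=0
  [1] read 0x47 idx=17: raw=0x48007 flags P=1 W=1 U=1 S=0
  [2] read 0x48 idx=1: raw=0x19002 flags P=0 W=1 U=0 S=0
  ✗ PAGE_NOT_PRESENT  [3 reads]

TLB: [["0x6C0212", "0x39"]]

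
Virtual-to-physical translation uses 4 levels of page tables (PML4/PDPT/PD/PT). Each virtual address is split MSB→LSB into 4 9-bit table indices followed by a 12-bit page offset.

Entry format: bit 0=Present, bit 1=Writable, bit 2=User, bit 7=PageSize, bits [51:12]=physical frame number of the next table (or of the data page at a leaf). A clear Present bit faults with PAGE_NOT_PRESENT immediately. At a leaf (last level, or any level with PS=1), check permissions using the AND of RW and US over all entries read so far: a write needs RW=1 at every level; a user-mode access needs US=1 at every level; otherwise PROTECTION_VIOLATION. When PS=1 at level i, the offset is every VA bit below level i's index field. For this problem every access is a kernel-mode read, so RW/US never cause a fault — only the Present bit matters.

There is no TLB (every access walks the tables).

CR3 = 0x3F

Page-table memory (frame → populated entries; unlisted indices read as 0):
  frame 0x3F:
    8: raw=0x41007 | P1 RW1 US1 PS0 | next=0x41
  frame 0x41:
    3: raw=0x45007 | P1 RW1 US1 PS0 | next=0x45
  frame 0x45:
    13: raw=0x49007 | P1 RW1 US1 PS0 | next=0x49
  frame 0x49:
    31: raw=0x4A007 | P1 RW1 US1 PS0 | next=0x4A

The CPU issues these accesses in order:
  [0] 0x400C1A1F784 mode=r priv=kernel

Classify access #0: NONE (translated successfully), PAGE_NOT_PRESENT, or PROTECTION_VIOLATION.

Trace:
#0 VA=0x400C1A1F784 (r,kernel):
  lvl0: tbl 0x3F, slot 8 ⇒ 0x41007 (P1/RW1/US1/PS0)
  lvl1: tbl 0x41, slot 3 ⇒ 0x45007 (P1/RW1/US1/PS0)
  lvl2: tbl 0x45, slot 13 ⇒ 0x49007 (P1/RW1/US1/PS0)
  lvl3: tbl 0x49, slot 31 ⇒ 0x4A007 (P1/RW1/US1/PS0)
  → PA=0x4A784  (4 entries read)

Access #0 fault: NONE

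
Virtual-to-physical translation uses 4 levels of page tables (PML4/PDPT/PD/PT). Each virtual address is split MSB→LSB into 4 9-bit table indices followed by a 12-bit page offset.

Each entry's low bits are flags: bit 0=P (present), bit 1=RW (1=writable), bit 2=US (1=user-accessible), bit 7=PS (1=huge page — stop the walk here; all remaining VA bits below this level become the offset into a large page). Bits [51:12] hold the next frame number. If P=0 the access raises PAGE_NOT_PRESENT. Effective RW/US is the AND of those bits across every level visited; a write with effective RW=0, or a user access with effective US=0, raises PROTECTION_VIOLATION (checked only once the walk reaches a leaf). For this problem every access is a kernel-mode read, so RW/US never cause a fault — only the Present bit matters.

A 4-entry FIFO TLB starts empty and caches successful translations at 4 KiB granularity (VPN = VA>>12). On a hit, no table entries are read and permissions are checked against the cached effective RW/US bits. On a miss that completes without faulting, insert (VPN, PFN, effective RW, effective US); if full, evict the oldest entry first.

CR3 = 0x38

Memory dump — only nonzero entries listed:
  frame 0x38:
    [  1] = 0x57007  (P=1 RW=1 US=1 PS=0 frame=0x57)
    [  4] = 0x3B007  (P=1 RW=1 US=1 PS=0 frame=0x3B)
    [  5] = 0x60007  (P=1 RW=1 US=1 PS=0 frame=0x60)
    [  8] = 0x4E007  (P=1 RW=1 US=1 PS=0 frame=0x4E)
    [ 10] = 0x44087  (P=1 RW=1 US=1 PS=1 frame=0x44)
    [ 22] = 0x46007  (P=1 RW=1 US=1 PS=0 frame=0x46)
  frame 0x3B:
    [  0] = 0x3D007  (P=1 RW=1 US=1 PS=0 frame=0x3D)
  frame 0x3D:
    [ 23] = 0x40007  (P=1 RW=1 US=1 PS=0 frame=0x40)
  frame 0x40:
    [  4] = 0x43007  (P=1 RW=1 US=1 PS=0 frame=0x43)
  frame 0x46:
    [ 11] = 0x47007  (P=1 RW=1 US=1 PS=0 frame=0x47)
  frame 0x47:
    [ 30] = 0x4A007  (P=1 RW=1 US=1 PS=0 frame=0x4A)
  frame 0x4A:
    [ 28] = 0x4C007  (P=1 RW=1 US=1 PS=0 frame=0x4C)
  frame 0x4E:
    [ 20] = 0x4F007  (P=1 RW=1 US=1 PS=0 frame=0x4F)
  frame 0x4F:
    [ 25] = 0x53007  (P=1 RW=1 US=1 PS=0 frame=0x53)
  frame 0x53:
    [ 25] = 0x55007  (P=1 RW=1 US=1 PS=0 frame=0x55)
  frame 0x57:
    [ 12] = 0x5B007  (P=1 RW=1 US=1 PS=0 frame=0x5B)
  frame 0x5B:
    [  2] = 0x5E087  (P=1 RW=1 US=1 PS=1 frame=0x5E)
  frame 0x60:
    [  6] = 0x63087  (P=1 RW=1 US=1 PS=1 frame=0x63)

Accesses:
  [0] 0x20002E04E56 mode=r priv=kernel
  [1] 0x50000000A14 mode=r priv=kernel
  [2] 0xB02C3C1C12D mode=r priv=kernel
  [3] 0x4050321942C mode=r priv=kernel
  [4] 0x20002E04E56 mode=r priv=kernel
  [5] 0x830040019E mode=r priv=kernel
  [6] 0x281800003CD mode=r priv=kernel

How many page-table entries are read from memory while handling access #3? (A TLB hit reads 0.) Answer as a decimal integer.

Per-access translation:
#0 VA=0x20002E04E56 (r,kernel):
  L0 @0x38[4] → 0x3B007  P=1,RW=1,US=1,PS=0
  L1 @0x3B[0] → 0x3D007  P=1,RW=1,US=1,PS=0
  L2 @0x3D[23] → 0x40007  P=1,RW=1,US=1,PS=0
  L3 @0x40[4] → 0x43007  P=1,RW=1,US=1,PS=0
  ⇒ phys 0x43E56  [4 reads]
#1 VA=0x50000000A14 (r,kernel):
  L0 @0x38[10] → 0x44087  P=1,RW=1,US=1,PS=1
  ⇒ phys 0x44A14 (huge @L0)  [1 reads]
#2 VA=0xB02C3C1C12D (r,kernel):
  L0 @0x38[22] → 0x46007  P=1,RW=1,US=1,PS=0
  L1 @0x46[11] → 0x47007  P=1,RW=1,US=1,PS=0
  L2 @0x47[30] → 0x4A007  P=1,RW=1,US=1,PS=0
  L3 @0x4A[28] → 0x4C007  P=1,RW=1,US=1,PS=0
  ⇒ phys 0x4C12D  [4 reads]
#3 VA=0x4050321942C (r,kernel):
  L0 @0x38[8] → 0x4E007  P=1,RW=1,US=1,PS=0
  L1 @0x4E[20] → 0x4F007  P=1,RW=1,US=1,PS=0
  L2 @0x4F[25] → 0x53007  P=1,RW=1,US=1,PS=0
  L3 @0x53[25] → 0x55007  P=1,RW=1,US=1,PS=0
  ⇒ phys 0x5542C  [4 reads]
#4 VA=0x20002E04E56 (r,kernel):
  TLB hit vpn=0x20002E04 → PA=0x43E56
#5 VA=0x830040019E (r,kernel):
  L0 @0x38[1] → 0x57007  P=1,RW=1,US=1,PS=0
  L1 @0x57[12] → 0x5B007  P=1,RW=1,US=1,PS=0
  L2 @0x5B[2] → 0x5E087  P=1,RW=1,US=1,PS=1
  ⇒ phys 0x5E19E (huge @L2)  [3 reads]
#6 VA=0x281800003CD (r,kernel):
  L0 @0x38[5] → 0x60007  P=1,RW=1,US=1,PS=0
  L1 @0x60[6] → 0x63087  P=1,RW=1,US=1,PS=1
  ⇒ phys 0x633CD (huge @L1)  [2 reads]

Entries read for #3: 4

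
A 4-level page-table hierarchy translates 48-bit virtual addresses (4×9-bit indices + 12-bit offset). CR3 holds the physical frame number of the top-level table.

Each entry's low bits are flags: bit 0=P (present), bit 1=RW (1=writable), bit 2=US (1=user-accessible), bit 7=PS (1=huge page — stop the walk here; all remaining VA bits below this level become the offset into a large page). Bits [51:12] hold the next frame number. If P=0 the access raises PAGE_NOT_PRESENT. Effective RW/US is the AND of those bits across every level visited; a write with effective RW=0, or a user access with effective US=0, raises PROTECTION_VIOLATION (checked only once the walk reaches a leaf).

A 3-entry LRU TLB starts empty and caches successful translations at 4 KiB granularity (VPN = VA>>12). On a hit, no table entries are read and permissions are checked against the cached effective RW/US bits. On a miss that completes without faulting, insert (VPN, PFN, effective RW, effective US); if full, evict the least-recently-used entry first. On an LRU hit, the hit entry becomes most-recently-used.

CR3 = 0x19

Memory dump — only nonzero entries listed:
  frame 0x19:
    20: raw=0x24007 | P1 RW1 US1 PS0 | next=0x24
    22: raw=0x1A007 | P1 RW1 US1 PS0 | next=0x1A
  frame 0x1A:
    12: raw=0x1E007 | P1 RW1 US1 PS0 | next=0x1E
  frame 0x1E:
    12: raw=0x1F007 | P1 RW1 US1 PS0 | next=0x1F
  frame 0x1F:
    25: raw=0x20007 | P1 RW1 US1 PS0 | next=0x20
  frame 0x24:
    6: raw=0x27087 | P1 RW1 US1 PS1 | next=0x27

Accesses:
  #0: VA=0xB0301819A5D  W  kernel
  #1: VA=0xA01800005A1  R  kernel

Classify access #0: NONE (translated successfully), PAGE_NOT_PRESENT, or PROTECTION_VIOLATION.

Per-access translation:
#0 VA=0xB0301819A5D (w,kernel):
  [0] read 0x19 idx=22: raw=0x1A007 flags P=1 W=1 U=1 S=0
  [1] read 0x1A idx=12: raw=0x1E007 flags P=1 W=1 U=1 S=0
  [2] read 0x1E idx=12: raw=0x1F007 flags P=1 W=1 U=1 S=0
  [3] read 0x1F idx=25: raw=0x20007 flags P=1 W=1 U=1 S=0
  → PA=0x20A5D  (4 entries read)
#1 VA=0xA01800005A1 (r,kernel):
  [0] read 0x19 idx=20: raw=0x24007 flags P=1 W=1 U=1 S=0
  [1] read 0x24 idx=6: raw=0x27087 flags P=1 W=1 U=1 S=1
  → PA=0x275A1 (huge @L1)  (2 entries read)

Access #0 fault: NONE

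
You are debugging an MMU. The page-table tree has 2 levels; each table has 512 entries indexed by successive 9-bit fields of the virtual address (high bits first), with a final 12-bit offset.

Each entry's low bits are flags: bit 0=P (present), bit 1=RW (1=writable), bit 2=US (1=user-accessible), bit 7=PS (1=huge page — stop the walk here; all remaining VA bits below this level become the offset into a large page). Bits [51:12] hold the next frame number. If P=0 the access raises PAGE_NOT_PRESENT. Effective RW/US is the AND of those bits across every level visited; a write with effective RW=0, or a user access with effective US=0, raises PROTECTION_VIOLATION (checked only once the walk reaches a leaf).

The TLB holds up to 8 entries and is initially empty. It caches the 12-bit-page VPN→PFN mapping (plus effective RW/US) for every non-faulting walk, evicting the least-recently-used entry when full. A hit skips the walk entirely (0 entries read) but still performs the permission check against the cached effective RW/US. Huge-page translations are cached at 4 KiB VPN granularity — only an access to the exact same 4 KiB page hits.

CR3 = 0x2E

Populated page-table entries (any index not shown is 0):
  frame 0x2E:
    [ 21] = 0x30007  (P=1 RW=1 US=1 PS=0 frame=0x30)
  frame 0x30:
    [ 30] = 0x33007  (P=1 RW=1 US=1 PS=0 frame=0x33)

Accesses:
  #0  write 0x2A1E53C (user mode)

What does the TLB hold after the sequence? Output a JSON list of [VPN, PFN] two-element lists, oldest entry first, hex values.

Walk each access:
#0 VA=0x2A1E53C (w,user):
  lvl0: tbl 0x2E, slot 21 ⇒ 0x30007 (P1/RW1/US1/PS0)
  lvl1: tbl 0x30, slot 30 ⇒ 0x33007 (P1/RW1/US1/PS0)
  ⇒ phys 0x3353C  [2 reads]

TLB: [["0x2A1E", "0x33"]]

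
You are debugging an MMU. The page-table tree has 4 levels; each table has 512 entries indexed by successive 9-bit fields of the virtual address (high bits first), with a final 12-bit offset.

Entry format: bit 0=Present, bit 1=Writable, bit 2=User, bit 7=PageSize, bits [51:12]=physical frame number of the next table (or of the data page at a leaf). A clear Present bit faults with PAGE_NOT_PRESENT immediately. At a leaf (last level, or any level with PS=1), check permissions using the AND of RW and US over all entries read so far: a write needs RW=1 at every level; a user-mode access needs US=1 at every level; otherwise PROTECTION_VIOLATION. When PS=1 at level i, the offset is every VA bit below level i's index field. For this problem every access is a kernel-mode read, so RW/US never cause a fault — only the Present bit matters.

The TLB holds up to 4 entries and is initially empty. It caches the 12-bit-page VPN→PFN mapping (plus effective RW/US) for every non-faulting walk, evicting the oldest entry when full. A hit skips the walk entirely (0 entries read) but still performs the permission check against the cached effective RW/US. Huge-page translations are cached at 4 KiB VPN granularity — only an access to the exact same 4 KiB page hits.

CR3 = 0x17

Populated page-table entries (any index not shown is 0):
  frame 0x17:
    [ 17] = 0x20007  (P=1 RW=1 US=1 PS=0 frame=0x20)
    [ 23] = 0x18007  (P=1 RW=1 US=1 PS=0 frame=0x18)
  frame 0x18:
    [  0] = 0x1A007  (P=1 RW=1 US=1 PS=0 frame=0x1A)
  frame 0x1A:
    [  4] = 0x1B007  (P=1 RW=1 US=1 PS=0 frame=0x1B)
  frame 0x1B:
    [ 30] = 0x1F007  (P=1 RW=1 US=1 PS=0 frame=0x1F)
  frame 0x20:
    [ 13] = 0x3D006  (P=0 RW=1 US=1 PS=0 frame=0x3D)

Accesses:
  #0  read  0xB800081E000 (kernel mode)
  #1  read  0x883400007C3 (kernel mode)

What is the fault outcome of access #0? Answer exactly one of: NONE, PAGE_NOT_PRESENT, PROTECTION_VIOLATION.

Trace:
#0 VA=0xB800081E000 (r,kernel):
  L0: frame=0x17 idx=23 entry=0x18007 [P=1 RW=1 US=1 PS=0]
  L1: frame=0x18 idx=0 entry=0x1A007 [P=1 RW=1 US=1 PS=0]
  L2: frame=0x1A idx=4 entry=0x1B007 [P=1 RW=1 US=1 PS=0]
  L3: frame=0x1B idx=30 entry=0x1F007 [P=1 RW=1 US=1 PS=0]
  ✓ 0x1F000  — 4 lookups
#1 VA=0x883400007C3 (r,kernel):
  L0: frame=0x17 idx=17 entry=0x20007 [P=1 RW=1 US=1 PS=0]
  L1: frame=0x20 idx=13 entry=0x3D006 [P=0 RW=1 US=1 PS=0]
  ⇒ fault: PAGE_NOT_PRESENT  — 2 lookups

Access #0 fault: NONE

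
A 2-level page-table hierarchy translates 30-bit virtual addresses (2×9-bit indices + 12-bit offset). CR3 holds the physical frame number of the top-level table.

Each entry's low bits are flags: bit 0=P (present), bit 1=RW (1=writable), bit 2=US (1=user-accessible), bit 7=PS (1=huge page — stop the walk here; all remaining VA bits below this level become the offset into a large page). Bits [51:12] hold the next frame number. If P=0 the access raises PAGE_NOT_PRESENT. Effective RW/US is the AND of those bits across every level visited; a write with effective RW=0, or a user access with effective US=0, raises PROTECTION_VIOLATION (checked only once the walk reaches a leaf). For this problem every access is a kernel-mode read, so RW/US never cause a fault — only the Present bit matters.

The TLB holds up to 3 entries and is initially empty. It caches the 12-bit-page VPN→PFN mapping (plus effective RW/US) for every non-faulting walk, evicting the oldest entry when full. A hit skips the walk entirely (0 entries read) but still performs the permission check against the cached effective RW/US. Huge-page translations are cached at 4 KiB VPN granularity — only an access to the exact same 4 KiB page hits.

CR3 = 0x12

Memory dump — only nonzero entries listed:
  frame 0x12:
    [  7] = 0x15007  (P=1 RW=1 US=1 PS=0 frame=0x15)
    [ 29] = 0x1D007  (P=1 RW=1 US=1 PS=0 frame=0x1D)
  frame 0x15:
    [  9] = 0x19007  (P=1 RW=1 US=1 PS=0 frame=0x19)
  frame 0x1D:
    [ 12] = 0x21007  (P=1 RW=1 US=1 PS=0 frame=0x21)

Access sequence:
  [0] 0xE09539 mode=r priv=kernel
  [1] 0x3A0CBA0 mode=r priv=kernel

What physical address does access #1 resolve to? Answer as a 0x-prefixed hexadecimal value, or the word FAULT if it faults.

Per-access translation:
#0 VA=0xE09539 (r,kernel):
  L0: frame=0x12 idx=7 entry=0x15007 [P=1 RW=1 US=1 PS=0]
  L1: frame=0x15 idx=9 entry=0x19007 [P=1 RW=1 US=1 PS=0]
  → PA=0x19539  (2 entries read)
#1 VA=0x3A0CBA0 (r,kernel):
  L0: frame=0x12 idx=29 entry=0x1D007 [P=1 RW=1 US=1 PS=0]
  L1: frame=0x1D idx=12 entry=0x21007 [P=1 RW=1 US=1 PS=0]
  → PA=0x21BA0  (2 entries read)

Access #1 PA: 0x21BA0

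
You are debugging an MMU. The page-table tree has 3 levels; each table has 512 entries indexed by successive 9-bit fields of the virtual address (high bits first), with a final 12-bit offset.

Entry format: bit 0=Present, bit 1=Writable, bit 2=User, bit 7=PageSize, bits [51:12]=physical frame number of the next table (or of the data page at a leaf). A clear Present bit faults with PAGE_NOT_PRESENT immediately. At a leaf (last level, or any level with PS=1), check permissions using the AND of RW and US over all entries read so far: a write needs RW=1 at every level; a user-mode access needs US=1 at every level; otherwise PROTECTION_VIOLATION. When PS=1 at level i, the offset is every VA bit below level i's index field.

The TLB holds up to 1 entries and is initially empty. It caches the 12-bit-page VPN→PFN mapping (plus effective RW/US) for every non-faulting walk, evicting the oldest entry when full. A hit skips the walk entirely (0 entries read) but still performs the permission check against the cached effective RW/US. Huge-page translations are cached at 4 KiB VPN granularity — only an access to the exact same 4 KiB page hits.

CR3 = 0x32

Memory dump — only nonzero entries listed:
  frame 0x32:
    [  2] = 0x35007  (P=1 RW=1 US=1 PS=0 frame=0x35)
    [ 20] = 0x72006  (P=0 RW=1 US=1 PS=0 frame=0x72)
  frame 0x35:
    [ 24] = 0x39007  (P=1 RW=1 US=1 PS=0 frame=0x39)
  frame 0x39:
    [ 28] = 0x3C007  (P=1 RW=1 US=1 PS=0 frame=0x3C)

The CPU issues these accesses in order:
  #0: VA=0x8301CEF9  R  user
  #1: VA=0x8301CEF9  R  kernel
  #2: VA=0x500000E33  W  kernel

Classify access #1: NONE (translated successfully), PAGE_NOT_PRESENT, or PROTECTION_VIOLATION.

Trace:
#0 VA=0x8301CEF9 (r,user):
  [0] read 0x32 idx=2: raw=0x35007 flags P=1 W=1 U=1 S=0
  [1] read 0x35 idx=24: raw=0x39007 flags P=1 W=1 U=1 S=0
  [2] read 0x39 idx=28: raw=0x3C007 flags P=1 W=1 U=1 S=0
  ✓ 0x3CEF9  — 3 lookups
#1 VA=0x8301CEF9 (r,kernel):
  TLB hit vpn=0x8301C → PA=0x3CEF9
#2 VA=0x500000E33 (w,kernel):
  [0] read 0x32 idx=20: raw=0x72006 flags P=0 W=1 U=1 S=0
  ⇒ fault: PAGE_NOT_PRESENT  — 1 lookups

Access #1 fault: NONE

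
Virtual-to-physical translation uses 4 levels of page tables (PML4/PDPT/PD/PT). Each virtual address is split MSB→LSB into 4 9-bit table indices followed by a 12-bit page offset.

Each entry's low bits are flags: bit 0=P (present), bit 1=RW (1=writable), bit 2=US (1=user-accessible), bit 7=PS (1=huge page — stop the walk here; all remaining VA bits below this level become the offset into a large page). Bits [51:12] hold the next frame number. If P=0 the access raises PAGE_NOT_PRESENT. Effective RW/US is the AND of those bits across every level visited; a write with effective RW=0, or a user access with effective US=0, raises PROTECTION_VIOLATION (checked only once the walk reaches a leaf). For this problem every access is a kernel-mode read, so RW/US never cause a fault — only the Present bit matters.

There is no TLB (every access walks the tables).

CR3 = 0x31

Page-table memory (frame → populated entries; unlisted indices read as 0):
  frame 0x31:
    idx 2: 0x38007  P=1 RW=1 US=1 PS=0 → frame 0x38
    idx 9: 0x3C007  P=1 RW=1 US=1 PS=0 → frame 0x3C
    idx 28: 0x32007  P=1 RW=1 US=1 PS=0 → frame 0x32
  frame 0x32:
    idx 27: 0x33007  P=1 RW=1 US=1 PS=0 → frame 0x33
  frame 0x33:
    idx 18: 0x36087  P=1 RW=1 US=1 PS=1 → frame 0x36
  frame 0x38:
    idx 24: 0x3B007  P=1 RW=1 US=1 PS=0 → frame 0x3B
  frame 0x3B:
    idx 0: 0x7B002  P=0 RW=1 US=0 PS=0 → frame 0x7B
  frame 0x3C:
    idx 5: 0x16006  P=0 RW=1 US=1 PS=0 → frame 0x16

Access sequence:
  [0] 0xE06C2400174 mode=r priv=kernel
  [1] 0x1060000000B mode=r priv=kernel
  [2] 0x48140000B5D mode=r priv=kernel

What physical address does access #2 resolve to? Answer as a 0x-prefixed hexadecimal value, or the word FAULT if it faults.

Trace:
#0 VA=0xE06C2400174 (r,kernel):
  lvl0: tbl 0x31, slot 28 ⇒ 0x32007 (P1/RW1/US1/PS0)
  lvl1: tbl 0x32, slot 27 ⇒ 0x33007 (P1/RW1/US1/PS0)
  lvl2: tbl 0x33, slot 18 ⇒ 0x36087 (P1/RW1/US1/PS1)
  → PA=0x36174 (huge @L2)  (3 entries read)
#1 VA=0x1060000000B (r,kernel):
  lvl0: tbl 0x31, slot 2 ⇒ 0x38007 (P1/RW1/US1/PS0)
  lvl1: tbl 0x38, slot 24 ⇒ 0x3B007 (P1/RW1/US1/PS0)
  lvl2: tbl 0x3B, slot 0 ⇒ 0x7B002 (P0/RW1/US0/PS0)
  ✗ PAGE_NOT_PRESENT  [3 reads]
#2 VA=0x48140000B5D (r,kernel):
  lvl0: tbl 0x31, slot 9 ⇒ 0x3C007 (P1/RW1/US1/PS0)
  lvl1: tbl 0x3C, slot 5 ⇒ 0x16006 (P0/RW1/US1/PS0)
  ✗ PAGE_NOT_PRESENT  [2 reads]

Access #2 PA: FAULT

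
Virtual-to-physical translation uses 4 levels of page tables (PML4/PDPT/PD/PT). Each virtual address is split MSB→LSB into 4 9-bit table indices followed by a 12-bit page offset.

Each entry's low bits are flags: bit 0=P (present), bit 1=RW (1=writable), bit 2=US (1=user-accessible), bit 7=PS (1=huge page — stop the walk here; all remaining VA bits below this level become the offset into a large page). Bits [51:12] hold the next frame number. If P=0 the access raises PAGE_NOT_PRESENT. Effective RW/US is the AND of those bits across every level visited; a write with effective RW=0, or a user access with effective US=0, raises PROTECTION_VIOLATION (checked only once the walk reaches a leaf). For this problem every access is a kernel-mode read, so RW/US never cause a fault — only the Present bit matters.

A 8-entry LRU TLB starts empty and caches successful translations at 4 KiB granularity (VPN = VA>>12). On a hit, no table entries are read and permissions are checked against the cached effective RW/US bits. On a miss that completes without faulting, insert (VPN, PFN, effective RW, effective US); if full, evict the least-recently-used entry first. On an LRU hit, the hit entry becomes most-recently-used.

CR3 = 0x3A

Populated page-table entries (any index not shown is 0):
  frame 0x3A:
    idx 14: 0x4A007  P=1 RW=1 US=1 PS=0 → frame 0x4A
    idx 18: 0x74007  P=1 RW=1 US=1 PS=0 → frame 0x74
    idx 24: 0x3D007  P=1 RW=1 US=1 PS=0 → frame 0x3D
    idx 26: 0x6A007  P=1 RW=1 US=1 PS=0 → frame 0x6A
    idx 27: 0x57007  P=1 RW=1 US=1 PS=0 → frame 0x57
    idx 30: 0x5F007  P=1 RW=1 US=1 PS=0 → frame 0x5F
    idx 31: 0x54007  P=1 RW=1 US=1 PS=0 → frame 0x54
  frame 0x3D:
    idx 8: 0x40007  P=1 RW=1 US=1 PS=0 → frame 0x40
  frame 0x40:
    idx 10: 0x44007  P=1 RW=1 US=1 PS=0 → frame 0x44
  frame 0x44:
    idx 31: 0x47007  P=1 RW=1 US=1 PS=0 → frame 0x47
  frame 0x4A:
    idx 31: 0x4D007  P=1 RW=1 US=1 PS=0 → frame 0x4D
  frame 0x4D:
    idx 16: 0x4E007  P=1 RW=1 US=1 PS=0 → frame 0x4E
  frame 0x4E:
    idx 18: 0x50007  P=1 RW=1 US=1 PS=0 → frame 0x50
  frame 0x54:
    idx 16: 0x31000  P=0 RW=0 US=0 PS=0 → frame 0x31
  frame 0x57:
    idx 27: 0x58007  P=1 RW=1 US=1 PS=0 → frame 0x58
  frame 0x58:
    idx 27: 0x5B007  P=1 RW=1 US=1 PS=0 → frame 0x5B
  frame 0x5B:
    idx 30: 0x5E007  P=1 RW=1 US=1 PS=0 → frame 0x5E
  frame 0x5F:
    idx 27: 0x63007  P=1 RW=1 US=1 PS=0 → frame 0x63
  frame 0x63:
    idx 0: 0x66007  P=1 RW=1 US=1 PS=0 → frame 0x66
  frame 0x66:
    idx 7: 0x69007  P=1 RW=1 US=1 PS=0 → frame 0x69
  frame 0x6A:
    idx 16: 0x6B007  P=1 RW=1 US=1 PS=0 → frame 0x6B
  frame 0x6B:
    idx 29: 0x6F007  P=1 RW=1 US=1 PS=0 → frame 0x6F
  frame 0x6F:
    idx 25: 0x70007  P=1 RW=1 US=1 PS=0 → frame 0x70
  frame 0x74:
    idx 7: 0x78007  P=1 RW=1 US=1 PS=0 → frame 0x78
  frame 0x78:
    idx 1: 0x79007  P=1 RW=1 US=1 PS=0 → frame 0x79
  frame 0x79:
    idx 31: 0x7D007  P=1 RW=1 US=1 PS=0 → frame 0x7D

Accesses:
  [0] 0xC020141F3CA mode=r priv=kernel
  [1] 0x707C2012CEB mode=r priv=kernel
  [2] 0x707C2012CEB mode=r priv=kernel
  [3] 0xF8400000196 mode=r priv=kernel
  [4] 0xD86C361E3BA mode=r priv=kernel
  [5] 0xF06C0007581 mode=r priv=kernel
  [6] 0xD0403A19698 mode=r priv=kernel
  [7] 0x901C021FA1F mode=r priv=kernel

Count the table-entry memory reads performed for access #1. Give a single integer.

Walk each access:
#0 VA=0xC020141F3CA (r,kernel):
  L0: frame=0x3A idx=24 entry=0x3D007 [P=1 RW=1 US=1 PS=0]
  L1: frame=0x3D idx=8 entry=0x40007 [P=1 RW=1 US=1 PS=0]
  L2: frame=0x40 idx=10 entry=0x44007 [P=1 RW=1 US=1 PS=0]
  L3: frame=0x44 idx=31 entry=0x47007 [P=1 RW=1 US=1 PS=0]
  ⇒ phys 0x473CA  [4 reads]
#1 VA=0x707C2012CEB (r,kernel):
  L0: frame=0x3A idx=14 entry=0x4A007 [P=1 RW=1 US=1 PS=0]
  L1: frame=0x4A idx=31 entry=0x4D007 [P=1 RW=1 US=1 PS=0]
  L2: frame=0x4D idx=16 entry=0x4E007 [P=1 RW=1 US=1 PS=0]
  L3: frame=0x4E idx=18 entry=0x50007 [P=1 RW=1 US=1 PS=0]
  ⇒ phys 0x50CEB  [4 reads]
#2 VA=0x707C2012CEB (r,kernel):
  TLB hit vpn=0x707C2012 → PA=0x50CEB
#3 VA=0xF8400000196 (r,kernel):
  L0: frame=0x3A idx=31 entry=0x54007 [P=1 RW=1 US=1 PS=0]
  L1: frame=0x54 idx=16 entry=0x31000 [P=0 RW=0 US=0 PS=0]
  → PAGE_NOT_PRESENT  (2 entries read)
#4 VA=0xD86C361E3BA (r,kernel):
  L0: frame=0x3A idx=27 entry=0x57007 [P=1 RW=1 US=1 PS=0]
  L1: frame=0x57 idx=27 entry=0x58007 [P=1 RW=1 US=1 PS=0]
  L2: frame=0x58 idx=27 entry=0x5B007 [P=1 RW=1 US=1 PS=0]
  L3: frame=0x5B idx=30 entry=0x5E007 [P=1 RW=1 US=1 PS=0]
  ⇒ phys 0x5E3BA  [4 reads]
#5 VA=0xF06C0007581 (r,kernel):
  L0: frame=0x3A idx=30 entry=0x5F007 [P=1 RW=1 US=1 PS=0]
  L1: frame=0x5F idx=27 entry=0x63007 [P=1 RW=1 US=1 PS=0]
  L2: frame=0x63 idx=0 entry=0x66007 [P=1 RW=1 US=1 PS=0]
  L3: frame=0x66 idx=7 entry=0x69007 [P=1 RW=1 US=1 PS=0]
  ⇒ phys 0x69581  [4 reads]
#6 VA=0xD0403A19698 (r,kernel):
  L0: frame=0x3A idx=26 entry=0x6A007 [P=1 RW=1 US=1 PS=0]
  L1: frame=0x6A idx=16 entry=0x6B007 [P=1 RW=1 US=1 PS=0]
  L2: frame=0x6B idx=29 entry=0x6F007 [P=1 RW=1 US=1 PS=0]
  L3: frame=0x6F idx=25 entry=0x70007 [P=1 RW=1 US=1 PS=0]
  ⇒ phys 0x70698  [4 reads]
#7 VA=0x901C021FA1F (r,kernel):
  L0: frame=0x3A idx=18 entry=0x74007 [P=1 RW=1 US=1 PS=0]
  L1: frame=0x74 idx=7 entry=0x78007 [P=1 RW=1 US=1 PS=0]
  L2: frame=0x78 idx=1 entry=0x79007 [P=1 RW=1 US=1 PS=0]
  L3: frame=0x79 idx=31 entry=0x7D007 [P=1 RW=1 US=1 PS=0]
  ⇒ phys 0x7DA1F  [4 reads]

Entries read for #1: 4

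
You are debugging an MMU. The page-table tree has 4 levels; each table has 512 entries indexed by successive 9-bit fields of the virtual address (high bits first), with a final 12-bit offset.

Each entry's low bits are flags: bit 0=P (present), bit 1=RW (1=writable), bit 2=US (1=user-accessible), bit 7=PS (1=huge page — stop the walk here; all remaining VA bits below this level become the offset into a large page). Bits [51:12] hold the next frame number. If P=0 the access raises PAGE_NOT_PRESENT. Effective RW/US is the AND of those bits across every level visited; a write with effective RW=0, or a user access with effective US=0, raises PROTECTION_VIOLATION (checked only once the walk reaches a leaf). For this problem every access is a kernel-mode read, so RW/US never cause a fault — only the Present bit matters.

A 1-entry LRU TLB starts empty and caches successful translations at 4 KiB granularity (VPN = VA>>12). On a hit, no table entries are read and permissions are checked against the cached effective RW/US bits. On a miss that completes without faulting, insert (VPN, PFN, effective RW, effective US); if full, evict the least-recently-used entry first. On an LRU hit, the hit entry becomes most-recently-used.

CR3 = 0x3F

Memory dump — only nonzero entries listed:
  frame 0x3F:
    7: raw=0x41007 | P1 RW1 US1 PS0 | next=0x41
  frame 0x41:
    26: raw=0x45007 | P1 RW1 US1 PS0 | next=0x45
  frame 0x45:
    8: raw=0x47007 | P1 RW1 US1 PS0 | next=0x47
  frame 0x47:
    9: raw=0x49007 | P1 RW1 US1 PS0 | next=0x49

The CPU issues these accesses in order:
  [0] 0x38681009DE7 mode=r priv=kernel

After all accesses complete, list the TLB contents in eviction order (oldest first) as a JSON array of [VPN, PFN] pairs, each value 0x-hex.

Trace:
#0 VA=0x38681009DE7 (r,kernel):
  [0] read 0x3F idx=7: raw=0x41007 flags P=1 W=1 U=1 S=0
  [1] read 0x41 idx=26: raw=0x45007 flags P=1 W=1 U=1 S=0
  [2] read 0x45 idx=8: raw=0x47007 flags P=1 W=1 U=1 S=0
  [3] read 0x47 idx=9: raw=0x49007 flags P=1 W=1 U=1 S=0
  ✓ 0x49DE7  — 4 lookups

TLB: [["0x38681009", "0x49"]]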